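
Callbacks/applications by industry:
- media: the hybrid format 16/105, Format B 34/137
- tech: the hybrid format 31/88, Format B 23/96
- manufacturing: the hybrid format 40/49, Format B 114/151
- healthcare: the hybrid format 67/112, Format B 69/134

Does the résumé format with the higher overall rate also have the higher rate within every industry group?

No

Media: the hybrid format 16/105 = 15.2%, Format B 34/137 = 24.8% → Format B
Tech: the hybrid format 31/88 = 35.2%, Format B 23/96 = 24.0% → the hybrid format
Manufacturing: the hybrid format 40/49 = 81.6%, Format B 114/151 = 75.5% → the hybrid format
Healthcare: the hybrid format 67/112 = 59.8%, Format B 69/134 = 51.5% → the hybrid format
Overall: the hybrid format 154/354 = 43.5%, Format B 240/518 = 46.3% → Format B
Neither sweeps: the hybrid format wins 3 of 4 groups, Format B wins 1. Format B wins overall but not every group — no Simpson reversal.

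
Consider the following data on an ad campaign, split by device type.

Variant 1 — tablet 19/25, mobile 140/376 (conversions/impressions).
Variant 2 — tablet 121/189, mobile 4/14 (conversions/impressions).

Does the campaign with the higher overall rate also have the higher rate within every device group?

No

Tablet: Variant 1 19/25 = 76.0%, Variant 2 121/189 = 64.0% → Variant 1
Mobile: Variant 1 140/376 = 37.2%, Variant 2 4/14 = 28.6% → Variant 1
Overall: Variant 1 159/401 = 39.7%, Variant 2 125/203 = 61.6% → Variant 2
Variant 1 wins each device group but Variant 2 wins overall — the comparison reverses. Variant 1's impressions skew toward mobile, which has a lower base rate.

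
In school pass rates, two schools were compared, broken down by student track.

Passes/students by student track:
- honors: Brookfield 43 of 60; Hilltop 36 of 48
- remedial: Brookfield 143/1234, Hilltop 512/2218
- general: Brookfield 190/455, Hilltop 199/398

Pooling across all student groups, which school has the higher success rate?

Honors: Brookfield 43/60 = 71.7%, Hilltop 36/48 = 75.0% → Hilltop
Remedial: Brookfield 143/1234 = 11.6%, Hilltop 512/2218 = 23.1% → Hilltop
General: Brookfield 190/455 = 41.8%, Hilltop 199/398 = 50.0% → Hilltop
Overall: Brookfield 376/1749 = 21.5%, Hilltop 747/2664 = 28.0% → Hilltop

Hilltop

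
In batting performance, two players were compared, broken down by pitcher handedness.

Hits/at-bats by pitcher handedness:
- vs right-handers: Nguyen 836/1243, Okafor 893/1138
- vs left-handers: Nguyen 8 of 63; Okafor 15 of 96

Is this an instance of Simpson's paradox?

Vs right-handers: Nguyen 836/1243 = 67.3%, Okafor 893/1138 = 78.5% → Okafor
Vs left-handers: Nguyen 8/63 = 12.7%, Okafor 15/96 = 15.6% → Okafor
Overall: Nguyen 844/1306 = 64.6%, Okafor 908/1234 = 73.6% → Okafor
Okafor wins overall and in every pitcher group — no reversal.

No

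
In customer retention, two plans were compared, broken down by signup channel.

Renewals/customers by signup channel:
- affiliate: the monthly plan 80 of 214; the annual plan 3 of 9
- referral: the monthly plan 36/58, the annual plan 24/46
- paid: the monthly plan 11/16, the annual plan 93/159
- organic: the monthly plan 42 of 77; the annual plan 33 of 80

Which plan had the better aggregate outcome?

Affiliate: the monthly plan 80/214 = 37.4%, the annual plan 3/9 = 33.3% → the monthly plan
Referral: the monthly plan 36/58 = 62.1%, the annual plan 24/46 = 52.2% → the monthly plan
Paid: the monthly plan 11/16 = 68.8%, the annual plan 93/159 = 58.5% → the monthly plan
Organic: the monthly plan 42/77 = 54.5%, the annual plan 33/80 = 41.2% → the monthly plan
Overall: the monthly plan 169/365 = 46.3%, the annual plan 153/294 = 52.0% → the annual plan
(The monthly plan wins every signup group but the annual plan wins overall — the monthly plan's customers skew toward the low-rate affiliate group.)

the annual plan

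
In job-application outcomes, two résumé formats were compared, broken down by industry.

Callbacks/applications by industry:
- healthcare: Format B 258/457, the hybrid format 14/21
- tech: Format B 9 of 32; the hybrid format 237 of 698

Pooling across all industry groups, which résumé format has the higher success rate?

Healthcare: Format B 258/457 = 56.5%, the hybrid format 14/21 = 66.7% → the hybrid format
Tech: Format B 9/32 = 28.1%, the hybrid format 237/698 = 34.0% → the hybrid format
Overall: Format B 267/489 = 54.6%, the hybrid format 251/719 = 34.9% → Format B
(The hybrid format wins every industry group but Format B wins overall — the hybrid format's applications skew toward the low-rate tech group.)

Format B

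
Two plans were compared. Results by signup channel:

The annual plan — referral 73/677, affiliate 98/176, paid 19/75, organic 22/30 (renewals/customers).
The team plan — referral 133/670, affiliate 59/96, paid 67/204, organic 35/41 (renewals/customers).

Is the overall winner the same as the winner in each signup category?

Yes

Referral: the annual plan 73/677 = 10.8%, the team plan 133/670 = 19.9% → the team plan
Affiliate: the annual plan 98/176 = 55.7%, the team plan 59/96 = 61.5% → the team plan
Paid: the annual plan 19/75 = 25.3%, the team plan 67/204 = 32.8% → the team plan
Organic: the annual plan 22/30 = 73.3%, the team plan 35/41 = 85.4% → the team plan
Overall: the annual plan 212/958 = 22.1%, the team plan 294/1011 = 29.1% → the team plan
The team plan wins overall and in every signup group — no reversal.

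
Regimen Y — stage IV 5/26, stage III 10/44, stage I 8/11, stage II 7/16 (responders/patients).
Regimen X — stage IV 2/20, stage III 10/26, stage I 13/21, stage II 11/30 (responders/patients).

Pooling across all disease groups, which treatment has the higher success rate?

Regimen X

Stage IV: Regimen Y 5/26 = 19.2%, Regimen X 2/20 = 10.0% → Regimen Y
Stage III: Regimen Y 10/44 = 22.7%, Regimen X 10/26 = 38.5% → Regimen X
Stage I: Regimen Y 8/11 = 72.7%, Regimen X 13/21 = 61.9% → Regimen Y
Stage II: Regimen Y 7/16 = 43.8%, Regimen X 11/30 = 36.7% → Regimen Y
Overall: Regimen Y 30/97 = 30.9%, Regimen X 36/97 = 37.1% → Regimen X
(Neither sweeps every disease group, but Regimen X has the higher pooled rate.)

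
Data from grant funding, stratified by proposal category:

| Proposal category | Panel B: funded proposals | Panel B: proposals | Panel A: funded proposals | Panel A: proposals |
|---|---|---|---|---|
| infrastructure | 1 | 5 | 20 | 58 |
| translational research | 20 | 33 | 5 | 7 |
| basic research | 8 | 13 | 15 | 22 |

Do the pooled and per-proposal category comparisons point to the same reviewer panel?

No

Infrastructure: Panel B 1/5 = 20.0%, Panel A 20/58 = 34.5% → Panel A
Translational research: Panel B 20/33 = 60.6%, Panel A 5/7 = 71.4% → Panel A
Basic research: Panel B 8/13 = 61.5%, Panel A 15/22 = 68.2% → Panel A
Overall: Panel B 29/51 = 56.9%, Panel A 40/87 = 46.0% → Panel B
Panel A wins each proposal group but Panel B wins overall — the comparison reverses. Panel A's proposals skew toward infrastructure, which has a lower base rate.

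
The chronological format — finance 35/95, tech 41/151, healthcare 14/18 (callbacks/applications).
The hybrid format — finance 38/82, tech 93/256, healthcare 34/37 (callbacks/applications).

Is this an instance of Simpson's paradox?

Finance: the chronological format 35/95 = 36.8%, the hybrid format 38/82 = 46.3% → the hybrid format
Tech: the chronological format 41/151 = 27.2%, the hybrid format 93/256 = 36.3% → the hybrid format
Healthcare: the chronological format 14/18 = 77.8%, the hybrid format 34/37 = 91.9% → the hybrid format
Overall: the chronological format 90/264 = 34.1%, the hybrid format 165/375 = 44.0% → the hybrid format
The hybrid format wins overall and in every industry group — no reversal.

No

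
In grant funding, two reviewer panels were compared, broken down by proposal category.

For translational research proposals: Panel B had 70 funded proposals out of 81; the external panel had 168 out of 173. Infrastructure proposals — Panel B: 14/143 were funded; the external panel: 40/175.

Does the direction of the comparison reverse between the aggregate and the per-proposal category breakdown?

No

Translational research: Panel B 70/81 = 86.4%, the external panel 168/173 = 97.1% → the external panel
Infrastructure: Panel B 14/143 = 9.8%, the external panel 40/175 = 22.9% → the external panel
Overall: Panel B 84/224 = 37.5%, the external panel 208/348 = 59.8% → the external panel
The external panel wins overall and in every proposal group — no reversal.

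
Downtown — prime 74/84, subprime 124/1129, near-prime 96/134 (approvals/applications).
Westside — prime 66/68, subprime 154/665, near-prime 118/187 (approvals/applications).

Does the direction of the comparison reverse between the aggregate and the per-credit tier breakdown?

No

Prime: Downtown 74/84 = 88.1%, Westside 66/68 = 97.1% → Westside
Subprime: Downtown 124/1129 = 11.0%, Westside 154/665 = 23.2% → Westside
Near-prime: Downtown 96/134 = 71.6%, Westside 118/187 = 63.1% → Downtown
Overall: Downtown 294/1347 = 21.8%, Westside 338/920 = 36.7% → Westside
Neither sweeps: Downtown wins 1 of 3 groups, Westside wins 2. Westside wins overall but not every group — no Simpson reversal.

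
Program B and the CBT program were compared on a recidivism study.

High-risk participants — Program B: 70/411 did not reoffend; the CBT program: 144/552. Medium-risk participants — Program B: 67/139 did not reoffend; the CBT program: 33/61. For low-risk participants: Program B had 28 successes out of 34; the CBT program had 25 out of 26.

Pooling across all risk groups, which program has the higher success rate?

the CBT program

High-risk: Program B 70/411 = 17.0%, the CBT program 144/552 = 26.1% → the CBT program
Medium-risk: Program B 67/139 = 48.2%, the CBT program 33/61 = 54.1% → the CBT program
Low-risk: Program B 28/34 = 82.4%, the CBT program 25/26 = 96.2% → the CBT program
Overall: Program B 165/584 = 28.3%, the CBT program 202/639 = 31.6% → the CBT program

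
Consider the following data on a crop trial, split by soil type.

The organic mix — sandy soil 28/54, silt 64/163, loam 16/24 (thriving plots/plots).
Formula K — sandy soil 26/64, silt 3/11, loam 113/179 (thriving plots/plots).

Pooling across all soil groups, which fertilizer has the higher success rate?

Sandy soil: the organic mix 28/54 = 51.9%, Formula K 26/64 = 40.6% → the organic mix
Silt: the organic mix 64/163 = 39.3%, Formula K 3/11 = 27.3% → the organic mix
Loam: the organic mix 16/24 = 66.7%, Formula K 113/179 = 63.1% → the organic mix
Overall: the organic mix 108/241 = 44.8%, Formula K 142/254 = 55.9% → Formula K
(The organic mix wins every soil group but Formula K wins overall — the organic mix's plots skew toward the low-rate silt group.)

Formula K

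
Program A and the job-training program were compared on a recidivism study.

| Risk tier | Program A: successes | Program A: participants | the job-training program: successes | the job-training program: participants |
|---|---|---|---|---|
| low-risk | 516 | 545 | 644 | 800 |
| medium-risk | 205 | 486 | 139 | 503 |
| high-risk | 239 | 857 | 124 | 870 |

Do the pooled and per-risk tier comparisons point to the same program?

Low-risk: Program A 516/545 = 94.7%, the job-training program 644/800 = 80.5% → Program A
Medium-risk: Program A 205/486 = 42.2%, the job-training program 139/503 = 27.6% → Program A
High-risk: Program A 239/857 = 27.9%, the job-training program 124/870 = 14.3% → Program A
Overall: Program A 960/1888 = 50.8%, the job-training program 907/2173 = 41.7% → Program A
Program A wins overall and in every risk group — no reversal.

Yes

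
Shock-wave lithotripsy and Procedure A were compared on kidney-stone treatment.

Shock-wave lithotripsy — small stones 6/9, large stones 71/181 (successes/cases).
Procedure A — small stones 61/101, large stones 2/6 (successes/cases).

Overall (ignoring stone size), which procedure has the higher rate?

Small stones: shock-wave lithotripsy 6/9 = 66.7%, Procedure A 61/101 = 60.4% → shock-wave lithotripsy
Large stones: shock-wave lithotripsy 71/181 = 39.2%, Procedure A 2/6 = 33.3% → shock-wave lithotripsy
Overall: shock-wave lithotripsy 77/190 = 40.5%, Procedure A 63/107 = 58.9% → Procedure A
(Shock-wave lithotripsy wins every stone group but Procedure A wins overall — shock-wave lithotripsy's cases skew toward the low-rate large stones group.)

Procedure A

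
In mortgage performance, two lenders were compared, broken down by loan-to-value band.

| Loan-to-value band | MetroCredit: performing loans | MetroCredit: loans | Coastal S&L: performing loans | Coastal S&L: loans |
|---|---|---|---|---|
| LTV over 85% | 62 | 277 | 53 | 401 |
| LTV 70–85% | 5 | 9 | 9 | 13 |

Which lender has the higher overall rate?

LTV over 85%: MetroCredit 62/277 = 22.4%, Coastal S&L 53/401 = 13.2% → MetroCredit
LTV 70–85%: MetroCredit 5/9 = 55.6%, Coastal S&L 9/13 = 69.2% → Coastal S&L
Overall: MetroCredit 67/286 = 23.4%, Coastal S&L 62/414 = 15.0% → MetroCredit
(Neither sweeps every loan-to-value group, but MetroCredit has the higher pooled rate.)

MetroCredit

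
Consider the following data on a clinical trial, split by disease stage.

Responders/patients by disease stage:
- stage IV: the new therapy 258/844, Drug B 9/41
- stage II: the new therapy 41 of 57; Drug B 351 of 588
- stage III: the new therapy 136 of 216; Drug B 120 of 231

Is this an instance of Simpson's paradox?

Stage IV: the new therapy 258/844 = 30.6%, Drug B 9/41 = 22.0% → the new therapy
Stage II: the new therapy 41/57 = 71.9%, Drug B 351/588 = 59.7% → the new therapy
Stage III: the new therapy 136/216 = 63.0%, Drug B 120/231 = 51.9% → the new therapy
Overall: the new therapy 435/1117 = 38.9%, Drug B 480/860 = 55.8% → Drug B
The new therapy wins each disease group but Drug B wins overall — the comparison reverses. The new therapy's patients skew toward stage IV, which has a lower base rate.

Yes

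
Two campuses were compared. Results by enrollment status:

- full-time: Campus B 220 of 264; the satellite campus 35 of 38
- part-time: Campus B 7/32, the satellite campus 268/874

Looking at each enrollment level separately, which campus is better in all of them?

the satellite campus

Full-time: Campus B 220/264 = 83.3%, the satellite campus 35/38 = 92.1% → the satellite campus
Part-time: Campus B 7/32 = 21.9%, the satellite campus 268/874 = 30.7% → the satellite campus
The satellite campus has the higher rate in both groups.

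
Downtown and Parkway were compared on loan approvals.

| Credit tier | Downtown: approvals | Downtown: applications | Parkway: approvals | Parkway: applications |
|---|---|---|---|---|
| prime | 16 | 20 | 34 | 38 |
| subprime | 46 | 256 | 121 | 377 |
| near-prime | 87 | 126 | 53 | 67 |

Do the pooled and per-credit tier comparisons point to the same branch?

Yes

Prime: Downtown 16/20 = 80.0%, Parkway 34/38 = 89.5% → Parkway
Subprime: Downtown 46/256 = 18.0%, Parkway 121/377 = 32.1% → Parkway
Near-prime: Downtown 87/126 = 69.0%, Parkway 53/67 = 79.1% → Parkway
Overall: Downtown 149/402 = 37.1%, Parkway 208/482 = 43.2% → Parkway
Parkway wins overall and in every credit group — no reversal.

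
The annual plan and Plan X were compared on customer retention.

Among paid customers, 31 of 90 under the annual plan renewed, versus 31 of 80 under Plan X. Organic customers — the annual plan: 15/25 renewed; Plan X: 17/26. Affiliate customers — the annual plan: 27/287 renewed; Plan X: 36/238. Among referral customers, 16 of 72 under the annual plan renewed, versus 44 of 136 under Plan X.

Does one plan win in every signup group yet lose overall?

No

Paid: the annual plan 31/90 = 34.4%, Plan X 31/80 = 38.8% → Plan X
Organic: the annual plan 15/25 = 60.0%, Plan X 17/26 = 65.4% → Plan X
Affiliate: the annual plan 27/287 = 9.4%, Plan X 36/238 = 15.1% → Plan X
Referral: the annual plan 16/72 = 22.2%, Plan X 44/136 = 32.4% → Plan X
Overall: the annual plan 89/474 = 18.8%, Plan X 128/480 = 26.7% → Plan X
Plan X wins overall and in every signup group — no reversal.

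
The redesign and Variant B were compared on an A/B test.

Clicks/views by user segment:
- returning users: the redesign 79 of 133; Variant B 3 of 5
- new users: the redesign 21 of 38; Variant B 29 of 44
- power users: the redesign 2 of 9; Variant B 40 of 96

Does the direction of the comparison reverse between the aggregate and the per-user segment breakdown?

Yes

Returning users: the redesign 79/133 = 59.4%, Variant B 3/5 = 60.0% → Variant B
New users: the redesign 21/38 = 55.3%, Variant B 29/44 = 65.9% → Variant B
Power users: the redesign 2/9 = 22.2%, Variant B 40/96 = 41.7% → Variant B
Overall: the redesign 102/180 = 56.7%, Variant B 72/145 = 49.7% → the redesign
Variant B wins each user group but the redesign wins overall — the comparison reverses. Variant B's views skew toward power users, which has a lower base rate.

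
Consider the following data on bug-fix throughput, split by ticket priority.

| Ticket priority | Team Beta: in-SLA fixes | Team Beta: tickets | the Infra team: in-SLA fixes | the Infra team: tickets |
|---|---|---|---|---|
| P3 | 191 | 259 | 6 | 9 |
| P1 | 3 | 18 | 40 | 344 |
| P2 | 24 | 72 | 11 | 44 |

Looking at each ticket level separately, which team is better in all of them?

P3: Team Beta 191/259 = 73.7%, the Infra team 6/9 = 66.7% → Team Beta
P1: Team Beta 3/18 = 16.7%, the Infra team 40/344 = 11.6% → Team Beta
P2: Team Beta 24/72 = 33.3%, the Infra team 11/44 = 25.0% → Team Beta
Team Beta has the higher rate in all 3 groups.

Team Beta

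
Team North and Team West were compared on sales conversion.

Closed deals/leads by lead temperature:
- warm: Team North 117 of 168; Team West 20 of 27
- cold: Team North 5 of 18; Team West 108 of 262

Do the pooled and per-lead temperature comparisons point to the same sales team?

Warm: Team North 117/168 = 69.6%, Team West 20/27 = 74.1% → Team West
Cold: Team North 5/18 = 27.8%, Team West 108/262 = 41.2% → Team West
Overall: Team North 122/186 = 65.6%, Team West 128/289 = 44.3% → Team North
Team West wins each lead group but Team North wins overall — the comparison reverses. Team West's leads skew toward cold, which has a lower base rate.

No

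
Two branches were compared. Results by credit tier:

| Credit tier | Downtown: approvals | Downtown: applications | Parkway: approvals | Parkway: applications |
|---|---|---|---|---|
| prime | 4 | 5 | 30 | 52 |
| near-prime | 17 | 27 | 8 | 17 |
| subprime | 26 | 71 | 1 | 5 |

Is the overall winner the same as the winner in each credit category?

Prime: Downtown 4/5 = 80.0%, Parkway 30/52 = 57.7% → Downtown
Near-prime: Downtown 17/27 = 63.0%, Parkway 8/17 = 47.1% → Downtown
Subprime: Downtown 26/71 = 36.6%, Parkway 1/5 = 20.0% → Downtown
Overall: Downtown 47/103 = 45.6%, Parkway 39/74 = 52.7% → Parkway
Downtown wins each credit group but Parkway wins overall — the comparison reverses. Downtown's applications skew toward subprime, which has a lower base rate.

No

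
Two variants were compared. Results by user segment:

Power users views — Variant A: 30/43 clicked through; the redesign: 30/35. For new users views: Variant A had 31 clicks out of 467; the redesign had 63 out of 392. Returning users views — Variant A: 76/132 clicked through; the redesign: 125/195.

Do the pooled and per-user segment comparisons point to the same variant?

Power users: Variant A 30/43 = 69.8%, the redesign 30/35 = 85.7% → the redesign
New users: Variant A 31/467 = 6.6%, the redesign 63/392 = 16.1% → the redesign
Returning users: Variant A 76/132 = 57.6%, the redesign 125/195 = 64.1% → the redesign
Overall: Variant A 137/642 = 21.3%, the redesign 218/622 = 35.0% → the redesign
The redesign wins overall and in every user group — no reversal.

Yes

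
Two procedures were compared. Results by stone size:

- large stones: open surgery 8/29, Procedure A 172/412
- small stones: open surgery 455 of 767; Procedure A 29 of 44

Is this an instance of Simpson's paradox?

Large stones: open surgery 8/29 = 27.6%, Procedure A 172/412 = 41.7% → Procedure A
Small stones: open surgery 455/767 = 59.3%, Procedure A 29/44 = 65.9% → Procedure A
Overall: open surgery 463/796 = 58.2%, Procedure A 201/456 = 44.1% → open surgery
Procedure A wins each stone group but open surgery wins overall — the comparison reverses. Procedure A's cases skew toward large stones, which has a lower base rate.

Yes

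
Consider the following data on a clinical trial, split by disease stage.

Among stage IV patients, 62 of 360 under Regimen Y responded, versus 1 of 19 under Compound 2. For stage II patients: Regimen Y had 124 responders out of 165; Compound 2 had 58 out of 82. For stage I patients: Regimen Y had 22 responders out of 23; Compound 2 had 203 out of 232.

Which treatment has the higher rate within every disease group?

Stage IV: Regimen Y 62/360 = 17.2%, Compound 2 1/19 = 5.3% → Regimen Y
Stage II: Regimen Y 124/165 = 75.2%, Compound 2 58/82 = 70.7% → Regimen Y
Stage I: Regimen Y 22/23 = 95.7%, Compound 2 203/232 = 87.5% → Regimen Y
Regimen Y has the higher rate in all 3 groups.

Regimen Y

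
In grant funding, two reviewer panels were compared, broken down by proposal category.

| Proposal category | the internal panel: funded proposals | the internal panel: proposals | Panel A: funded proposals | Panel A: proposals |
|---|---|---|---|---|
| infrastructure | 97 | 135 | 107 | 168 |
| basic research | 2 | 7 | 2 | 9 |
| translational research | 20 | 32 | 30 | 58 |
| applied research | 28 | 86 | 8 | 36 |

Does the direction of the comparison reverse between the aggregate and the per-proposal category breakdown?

No

Infrastructure: the internal panel 97/135 = 71.9%, Panel A 107/168 = 63.7% → the internal panel
Basic research: the internal panel 2/7 = 28.6%, Panel A 2/9 = 22.2% → the internal panel
Translational research: the internal panel 20/32 = 62.5%, Panel A 30/58 = 51.7% → the internal panel
Applied research: the internal panel 28/86 = 32.6%, Panel A 8/36 = 22.2% → the internal panel
Overall: the internal panel 147/260 = 56.5%, Panel A 147/271 = 54.2% → the internal panel
The internal panel wins overall and in every proposal group — no reversal.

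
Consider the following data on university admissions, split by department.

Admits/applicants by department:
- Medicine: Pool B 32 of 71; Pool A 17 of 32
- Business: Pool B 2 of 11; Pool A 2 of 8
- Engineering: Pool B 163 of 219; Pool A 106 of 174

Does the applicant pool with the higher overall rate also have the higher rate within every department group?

No

Medicine: Pool B 32/71 = 45.1%, Pool A 17/32 = 53.1% → Pool A
Business: Pool B 2/11 = 18.2%, Pool A 2/8 = 25.0% → Pool A
Engineering: Pool B 163/219 = 74.4%, Pool A 106/174 = 60.9% → Pool B
Overall: Pool B 197/301 = 65.4%, Pool A 125/214 = 58.4% → Pool B
Neither sweeps: Pool B wins 1 of 3 groups, Pool A wins 2. Pool B wins overall but not every group — no Simpson reversal.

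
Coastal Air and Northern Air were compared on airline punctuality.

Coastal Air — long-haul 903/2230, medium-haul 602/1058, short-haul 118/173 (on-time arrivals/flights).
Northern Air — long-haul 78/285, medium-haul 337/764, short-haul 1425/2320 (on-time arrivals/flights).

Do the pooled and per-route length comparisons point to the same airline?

No

Long-haul: Coastal Air 903/2230 = 40.5%, Northern Air 78/285 = 27.4% → Coastal Air
Medium-haul: Coastal Air 602/1058 = 56.9%, Northern Air 337/764 = 44.1% → Coastal Air
Short-haul: Coastal Air 118/173 = 68.2%, Northern Air 1425/2320 = 61.4% → Coastal Air
Overall: Coastal Air 1623/3461 = 46.9%, Northern Air 1840/3369 = 54.6% → Northern Air
Coastal Air wins each route group but Northern Air wins overall — the comparison reverses. Coastal Air's flights skew toward long-haul, which has a lower base rate.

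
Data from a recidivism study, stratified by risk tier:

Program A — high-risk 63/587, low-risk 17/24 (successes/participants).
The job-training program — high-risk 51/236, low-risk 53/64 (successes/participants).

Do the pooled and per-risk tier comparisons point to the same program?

High-risk: Program A 63/587 = 10.7%, the job-training program 51/236 = 21.6% → the job-training program
Low-risk: Program A 17/24 = 70.8%, the job-training program 53/64 = 82.8% → the job-training program
Overall: Program A 80/611 = 13.1%, the job-training program 104/300 = 34.7% → the job-training program
The job-training program wins overall and in every risk group — no reversal.

Yes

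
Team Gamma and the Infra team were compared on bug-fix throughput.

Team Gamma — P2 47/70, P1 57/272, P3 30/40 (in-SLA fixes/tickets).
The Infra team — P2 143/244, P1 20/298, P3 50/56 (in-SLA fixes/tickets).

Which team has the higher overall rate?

the Infra team

P2: Team Gamma 47/70 = 67.1%, the Infra team 143/244 = 58.6% → Team Gamma
P1: Team Gamma 57/272 = 21.0%, the Infra team 20/298 = 6.7% → Team Gamma
P3: Team Gamma 30/40 = 75.0%, the Infra team 50/56 = 89.3% → the Infra team
Overall: Team Gamma 134/382 = 35.1%, the Infra team 213/598 = 35.6% → the Infra team
(Neither sweeps every ticket group, but the Infra team has the higher pooled rate.)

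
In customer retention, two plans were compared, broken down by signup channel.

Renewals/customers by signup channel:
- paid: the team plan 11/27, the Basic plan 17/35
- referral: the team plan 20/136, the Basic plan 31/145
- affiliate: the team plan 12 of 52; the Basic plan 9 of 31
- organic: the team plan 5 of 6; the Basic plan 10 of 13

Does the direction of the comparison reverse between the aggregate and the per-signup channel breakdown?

No

Paid: the team plan 11/27 = 40.7%, the Basic plan 17/35 = 48.6% → the Basic plan
Referral: the team plan 20/136 = 14.7%, the Basic plan 31/145 = 21.4% → the Basic plan
Affiliate: the team plan 12/52 = 23.1%, the Basic plan 9/31 = 29.0% → the Basic plan
Organic: the team plan 5/6 = 83.3%, the Basic plan 10/13 = 76.9% → the team plan
Overall: the team plan 48/221 = 21.7%, the Basic plan 67/224 = 29.9% → the Basic plan
Neither sweeps: the team plan wins 1 of 4 groups, the Basic plan wins 3. The Basic plan wins overall but not every group — no Simpson reversal.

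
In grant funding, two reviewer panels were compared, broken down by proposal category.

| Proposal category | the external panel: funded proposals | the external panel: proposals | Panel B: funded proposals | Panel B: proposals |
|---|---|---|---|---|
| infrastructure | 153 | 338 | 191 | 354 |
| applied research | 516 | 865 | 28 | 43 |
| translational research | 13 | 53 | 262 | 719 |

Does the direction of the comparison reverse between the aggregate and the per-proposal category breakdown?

Infrastructure: the external panel 153/338 = 45.3%, Panel B 191/354 = 54.0% → Panel B
Applied research: the external panel 516/865 = 59.7%, Panel B 28/43 = 65.1% → Panel B
Translational research: the external panel 13/53 = 24.5%, Panel B 262/719 = 36.4% → Panel B
Overall: the external panel 682/1256 = 54.3%, Panel B 481/1116 = 43.1% → the external panel
Panel B wins each proposal group but the external panel wins overall — the comparison reverses. Panel B's proposals skew toward translational research, which has a lower base rate.

Yes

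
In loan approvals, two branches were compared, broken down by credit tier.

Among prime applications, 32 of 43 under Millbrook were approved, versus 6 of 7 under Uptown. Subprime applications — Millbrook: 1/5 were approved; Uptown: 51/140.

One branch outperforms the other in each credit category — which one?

Uptown

Prime: Millbrook 32/43 = 74.4%, Uptown 6/7 = 85.7% → Uptown
Subprime: Millbrook 1/5 = 20.0%, Uptown 51/140 = 36.4% → Uptown
Uptown has the higher rate in both groups.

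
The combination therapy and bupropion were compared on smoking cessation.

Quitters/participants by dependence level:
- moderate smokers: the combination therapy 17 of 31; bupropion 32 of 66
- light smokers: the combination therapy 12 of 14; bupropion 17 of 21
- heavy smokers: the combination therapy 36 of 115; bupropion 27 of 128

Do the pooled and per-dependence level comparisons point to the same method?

Yes

Moderate smokers: the combination therapy 17/31 = 54.8%, bupropion 32/66 = 48.5% → the combination therapy
Light smokers: the combination therapy 12/14 = 85.7%, bupropion 17/21 = 81.0% → the combination therapy
Heavy smokers: the combination therapy 36/115 = 31.3%, bupropion 27/128 = 21.1% → the combination therapy
Overall: the combination therapy 65/160 = 40.6%, bupropion 76/215 = 35.3% → the combination therapy
The combination therapy wins overall and in every dependence group — no reversal.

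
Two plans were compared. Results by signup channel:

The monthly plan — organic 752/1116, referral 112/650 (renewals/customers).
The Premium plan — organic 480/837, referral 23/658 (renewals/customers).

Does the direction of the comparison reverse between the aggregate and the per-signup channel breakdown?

No

Organic: the monthly plan 752/1116 = 67.4%, the Premium plan 480/837 = 57.3% → the monthly plan
Referral: the monthly plan 112/650 = 17.2%, the Premium plan 23/658 = 3.5% → the monthly plan
Overall: the monthly plan 864/1766 = 48.9%, the Premium plan 503/1495 = 33.6% → the monthly plan
The monthly plan wins overall and in every signup group — no reversal.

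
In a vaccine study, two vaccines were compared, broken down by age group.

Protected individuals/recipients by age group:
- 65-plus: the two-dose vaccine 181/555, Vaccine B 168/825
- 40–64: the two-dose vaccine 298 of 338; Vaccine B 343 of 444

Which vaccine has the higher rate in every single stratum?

65-plus: the two-dose vaccine 181/555 = 32.6%, Vaccine B 168/825 = 20.4% → the two-dose vaccine
40–64: the two-dose vaccine 298/338 = 88.2%, Vaccine B 343/444 = 77.3% → the two-dose vaccine
The two-dose vaccine has the higher rate in both groups.

the two-dose vaccine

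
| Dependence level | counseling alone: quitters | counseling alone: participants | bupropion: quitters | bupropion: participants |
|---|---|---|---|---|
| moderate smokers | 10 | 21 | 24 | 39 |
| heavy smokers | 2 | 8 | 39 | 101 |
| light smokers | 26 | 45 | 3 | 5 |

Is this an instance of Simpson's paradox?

Moderate smokers: counseling alone 10/21 = 47.6%, bupropion 24/39 = 61.5% → bupropion
Heavy smokers: counseling alone 2/8 = 25.0%, bupropion 39/101 = 38.6% → bupropion
Light smokers: counseling alone 26/45 = 57.8%, bupropion 3/5 = 60.0% → bupropion
Overall: counseling alone 38/74 = 51.4%, bupropion 66/145 = 45.5% → counseling alone
Bupropion wins each dependence group but counseling alone wins overall — the comparison reverses. Bupropion's participants skew toward heavy smokers, which has a lower base rate.

Yes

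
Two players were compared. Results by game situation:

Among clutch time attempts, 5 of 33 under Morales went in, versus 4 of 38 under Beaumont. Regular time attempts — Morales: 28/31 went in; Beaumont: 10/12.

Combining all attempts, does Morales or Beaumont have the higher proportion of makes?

Morales

Clutch time: Morales 5/33 = 15.2%, Beaumont 4/38 = 10.5% → Morales
Regular time: Morales 28/31 = 90.3%, Beaumont 10/12 = 83.3% → Morales
Overall: Morales 33/64 = 51.6%, Beaumont 14/50 = 28.0% → Morales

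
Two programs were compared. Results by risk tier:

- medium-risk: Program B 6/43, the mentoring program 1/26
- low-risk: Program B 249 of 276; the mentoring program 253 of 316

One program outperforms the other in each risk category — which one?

Program B

Medium-risk: Program B 6/43 = 14.0%, the mentoring program 1/26 = 3.8% → Program B
Low-risk: Program B 249/276 = 90.2%, the mentoring program 253/316 = 80.1% → Program B
Program B has the higher rate in both groups.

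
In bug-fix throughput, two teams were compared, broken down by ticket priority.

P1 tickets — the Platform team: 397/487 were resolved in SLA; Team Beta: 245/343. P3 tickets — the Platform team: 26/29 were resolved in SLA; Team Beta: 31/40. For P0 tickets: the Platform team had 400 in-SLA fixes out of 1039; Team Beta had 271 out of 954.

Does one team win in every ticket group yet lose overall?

P1: the Platform team 397/487 = 81.5%, Team Beta 245/343 = 71.4% → the Platform team
P3: the Platform team 26/29 = 89.7%, Team Beta 31/40 = 77.5% → the Platform team
P0: the Platform team 400/1039 = 38.5%, Team Beta 271/954 = 28.4% → the Platform team
Overall: the Platform team 823/1555 = 52.9%, Team Beta 547/1337 = 40.9% → the Platform team
The Platform team wins overall and in every ticket group — no reversal.

No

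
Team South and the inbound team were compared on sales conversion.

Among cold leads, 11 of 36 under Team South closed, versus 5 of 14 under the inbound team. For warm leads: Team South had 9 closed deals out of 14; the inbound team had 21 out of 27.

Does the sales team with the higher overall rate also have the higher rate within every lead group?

Yes

Cold: Team South 11/36 = 30.6%, the inbound team 5/14 = 35.7% → the inbound team
Warm: Team South 9/14 = 64.3%, the inbound team 21/27 = 77.8% → the inbound team
Overall: Team South 20/50 = 40.0%, the inbound team 26/41 = 63.4% → the inbound team
The inbound team wins overall and in every lead group — no reversal.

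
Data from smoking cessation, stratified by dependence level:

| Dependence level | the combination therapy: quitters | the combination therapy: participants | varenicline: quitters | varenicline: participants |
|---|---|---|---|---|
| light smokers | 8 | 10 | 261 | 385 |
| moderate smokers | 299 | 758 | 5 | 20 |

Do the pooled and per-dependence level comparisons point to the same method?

No

Light smokers: the combination therapy 8/10 = 80.0%, varenicline 261/385 = 67.8% → the combination therapy
Moderate smokers: the combination therapy 299/758 = 39.4%, varenicline 5/20 = 25.0% → the combination therapy
Overall: the combination therapy 307/768 = 40.0%, varenicline 266/405 = 65.7% → varenicline
The combination therapy wins each dependence group but varenicline wins overall — the comparison reverses. The combination therapy's participants skew toward moderate smokers, which has a lower base rate.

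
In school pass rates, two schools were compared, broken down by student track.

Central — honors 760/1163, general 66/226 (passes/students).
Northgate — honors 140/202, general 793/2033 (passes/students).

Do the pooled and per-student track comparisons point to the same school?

No

Honors: Central 760/1163 = 65.3%, Northgate 140/202 = 69.3% → Northgate
General: Central 66/226 = 29.2%, Northgate 793/2033 = 39.0% → Northgate
Overall: Central 826/1389 = 59.5%, Northgate 933/2235 = 41.7% → Central
Northgate wins each student group but Central wins overall — the comparison reverses. Northgate's students skew toward general, which has a lower base rate.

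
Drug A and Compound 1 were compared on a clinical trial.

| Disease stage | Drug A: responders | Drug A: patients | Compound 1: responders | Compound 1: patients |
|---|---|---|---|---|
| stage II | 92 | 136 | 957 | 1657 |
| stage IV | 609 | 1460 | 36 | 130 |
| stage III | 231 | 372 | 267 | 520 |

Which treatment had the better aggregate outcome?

Stage II: Drug A 92/136 = 67.6%, Compound 1 957/1657 = 57.8% → Drug A
Stage IV: Drug A 609/1460 = 41.7%, Compound 1 36/130 = 27.7% → Drug A
Stage III: Drug A 231/372 = 62.1%, Compound 1 267/520 = 51.3% → Drug A
Overall: Drug A 932/1968 = 47.4%, Compound 1 1260/2307 = 54.6% → Compound 1
(Drug A wins every disease group but Compound 1 wins overall — Drug A's patients skew toward the low-rate stage IV group.)

Compound 1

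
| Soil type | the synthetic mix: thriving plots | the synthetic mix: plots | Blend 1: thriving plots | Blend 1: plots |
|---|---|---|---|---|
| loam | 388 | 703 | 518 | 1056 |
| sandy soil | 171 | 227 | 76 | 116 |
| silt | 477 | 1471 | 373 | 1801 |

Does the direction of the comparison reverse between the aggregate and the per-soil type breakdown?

Loam: the synthetic mix 388/703 = 55.2%, Blend 1 518/1056 = 49.1% → the synthetic mix
Sandy soil: the synthetic mix 171/227 = 75.3%, Blend 1 76/116 = 65.5% → the synthetic mix
Silt: the synthetic mix 477/1471 = 32.4%, Blend 1 373/1801 = 20.7% → the synthetic mix
Overall: the synthetic mix 1036/2401 = 43.1%, Blend 1 967/2973 = 32.5% → the synthetic mix
The synthetic mix wins overall and in every soil group — no reversal.

No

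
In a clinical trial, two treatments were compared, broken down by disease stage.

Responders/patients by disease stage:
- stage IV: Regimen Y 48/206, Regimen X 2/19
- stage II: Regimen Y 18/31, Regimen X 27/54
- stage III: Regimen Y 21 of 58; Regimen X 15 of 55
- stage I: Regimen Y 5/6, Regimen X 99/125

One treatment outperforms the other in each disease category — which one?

Stage IV: Regimen Y 48/206 = 23.3%, Regimen X 2/19 = 10.5% → Regimen Y
Stage II: Regimen Y 18/31 = 58.1%, Regimen X 27/54 = 50.0% → Regimen Y
Stage III: Regimen Y 21/58 = 36.2%, Regimen X 15/55 = 27.3% → Regimen Y
Stage I: Regimen Y 5/6 = 83.3%, Regimen X 99/125 = 79.2% → Regimen Y
Regimen Y has the higher rate in all 4 groups.

Regimen Y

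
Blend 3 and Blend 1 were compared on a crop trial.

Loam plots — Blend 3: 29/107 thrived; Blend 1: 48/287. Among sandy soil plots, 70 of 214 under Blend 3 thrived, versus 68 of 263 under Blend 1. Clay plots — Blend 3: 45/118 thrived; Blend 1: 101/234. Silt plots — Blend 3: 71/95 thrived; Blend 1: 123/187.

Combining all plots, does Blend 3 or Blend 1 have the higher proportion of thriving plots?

Blend 3

Loam: Blend 3 29/107 = 27.1%, Blend 1 48/287 = 16.7% → Blend 3
Sandy soil: Blend 3 70/214 = 32.7%, Blend 1 68/263 = 25.9% → Blend 3
Clay: Blend 3 45/118 = 38.1%, Blend 1 101/234 = 43.2% → Blend 1
Silt: Blend 3 71/95 = 74.7%, Blend 1 123/187 = 65.8% → Blend 3
Overall: Blend 3 215/534 = 40.3%, Blend 1 340/971 = 35.0% → Blend 3
(Neither sweeps every soil group, but Blend 3 has the higher pooled rate.)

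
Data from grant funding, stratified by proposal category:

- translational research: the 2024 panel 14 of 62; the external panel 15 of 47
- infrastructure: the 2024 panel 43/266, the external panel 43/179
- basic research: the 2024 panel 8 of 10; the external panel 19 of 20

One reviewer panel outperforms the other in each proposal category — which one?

Translational research: the 2024 panel 14/62 = 22.6%, the external panel 15/47 = 31.9% → the external panel
Infrastructure: the 2024 panel 43/266 = 16.2%, the external panel 43/179 = 24.0% → the external panel
Basic research: the 2024 panel 8/10 = 80.0%, the external panel 19/20 = 95.0% → the external panel
The external panel has the higher rate in all 3 groups.

the external panel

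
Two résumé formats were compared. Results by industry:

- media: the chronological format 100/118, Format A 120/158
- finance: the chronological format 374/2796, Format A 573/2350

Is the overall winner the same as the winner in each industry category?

Media: the chronological format 100/118 = 84.7%, Format A 120/158 = 75.9% → the chronological format
Finance: the chronological format 374/2796 = 13.4%, Format A 573/2350 = 24.4% → Format A
Overall: the chronological format 474/2914 = 16.3%, Format A 693/2508 = 27.6% → Format A
Neither sweeps: the chronological format wins 1 of 2 groups, Format A wins 1. Format A wins overall but not every group — no Simpson reversal.

No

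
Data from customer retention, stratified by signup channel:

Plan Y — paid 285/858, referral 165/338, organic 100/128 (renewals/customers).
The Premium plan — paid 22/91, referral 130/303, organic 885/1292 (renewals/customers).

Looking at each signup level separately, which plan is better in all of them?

Plan Y

Paid: Plan Y 285/858 = 33.2%, the Premium plan 22/91 = 24.2% → Plan Y
Referral: Plan Y 165/338 = 48.8%, the Premium plan 130/303 = 42.9% → Plan Y
Organic: Plan Y 100/128 = 78.1%, the Premium plan 885/1292 = 68.5% → Plan Y
Plan Y has the higher rate in all 3 groups.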